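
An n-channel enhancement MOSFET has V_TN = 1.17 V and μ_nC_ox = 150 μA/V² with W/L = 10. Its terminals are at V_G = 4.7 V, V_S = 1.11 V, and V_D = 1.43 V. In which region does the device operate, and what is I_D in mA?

Triode; I_D = 1.08 mA

V_GS = V_G − V_S = 4.7 − 1.11 = 3.59 V; V_DS = V_D − V_S = 1.43 − 1.11 = 0.32 V.
k_n = μ_nC_ox · (W/L) = 1.5 mA/V².
V_ov = V_GS − V_TN = 3.59 − 1.17 = 2.42 V.
Since V_DS = 0.32 V < V_ov = 2.42 V, the device is in the triode region.
I_D = k_n [V_ov · V_DS − ½ V_DS²] = 1.5 × [2.42 × 0.32 − 0.5 × 0.32²] = 1.08 mA.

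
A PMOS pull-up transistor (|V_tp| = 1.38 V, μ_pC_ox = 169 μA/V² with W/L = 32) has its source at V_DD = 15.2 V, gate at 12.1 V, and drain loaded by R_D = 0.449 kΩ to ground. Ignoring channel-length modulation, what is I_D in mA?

V_SG = V_DD − V_G = 15.2 − 12.1 = 3.1 V, so V_ov = 3.1 − 1.38 = 1.72 V.
k_p = μ_pC_ox · (W/L) = 5.408 mA/V².
Assume saturation: I_D = ½ k_p V_ov² = 0.5 × 5.408 × 1.72² = 8 mA, giving V_SD = V_DD − I_D R_D = 15.2 − 8 × 0.449 = 11.6 V.
V_SD = 11.6 V ≥ V_ov = 1.72 V, confirming saturation.

I_D = 8.00 mA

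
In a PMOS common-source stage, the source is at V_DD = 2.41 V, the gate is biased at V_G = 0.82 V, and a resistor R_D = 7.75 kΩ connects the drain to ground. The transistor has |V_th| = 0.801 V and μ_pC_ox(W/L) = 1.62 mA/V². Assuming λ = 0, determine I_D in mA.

I_D = 0.277 mA

V_SG = V_DD − V_G = 2.41 − 0.82 = 1.59 V, so V_ov = 1.59 − 0.801 = 0.789 V.
Assume saturation: I_D = ½ k_p V_ov² = 0.5 × 1.62 × 0.789² = 0.504 mA, giving V_SD = V_DD − I_D R_D = 2.41 − 0.504 × 7.75 = -1.5 V.
But -1.5 V < V_ov = 0.789 V, so the device is actually in triode.
In triode I_D = k_p[V_ov V_SD − ½ V_SD²] and I_D = (V_DD − V_SD)/R_D. Equating: 6.28 V_SD² − 10.91 V_SD + 2.41 = 0, giving V_SD = 0.26 V (the root below V_ov).
I_D = (2.41 − 0.26) / 7.75 = 0.277 mA.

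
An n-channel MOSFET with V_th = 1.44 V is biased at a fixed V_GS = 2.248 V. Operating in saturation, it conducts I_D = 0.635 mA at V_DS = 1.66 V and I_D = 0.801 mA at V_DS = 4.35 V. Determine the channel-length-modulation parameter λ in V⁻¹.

λ = 0.116 V⁻¹

With V_GS fixed, I_D ∝ (1 + λ V_DS) in saturation, so I_D2/I_D1 = (1 + λ V_DS2)/(1 + λ V_DS1).
0.801/0.635 = 1.261 = (1 + 4.35 λ)/(1 + 1.66 λ).
Solving: λ (I_D1 V_DS2 − I_D2 V_DS1) = I_D2 − I_D1, so λ = (0.801 − 0.635) / (0.635 × 4.35 − 0.801 × 1.66) = 0.166 / 1.43 = 0.116 V⁻¹.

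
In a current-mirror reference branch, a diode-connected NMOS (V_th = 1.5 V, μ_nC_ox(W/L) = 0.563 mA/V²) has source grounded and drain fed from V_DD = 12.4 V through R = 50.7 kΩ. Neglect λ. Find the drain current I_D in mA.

With gate tied to drain, V_GS = V_DS ≥ V_GS − V_th, so the device is in saturation.
KCL at the drain: ½ k_n (V_GS − V_th)² = (V_DD − V_GS)/R.
Let x = V_GS − 1.5. Then 14.3 x² + x − 10.9 = 0, giving x = 0.84 V (positive root), so V_GS = 2.34 V.
I_D = (V_DD − V_GS)/R = (12.4 − 2.34) / 50.7 = 0.198 mA.

I_D = 0.198 mA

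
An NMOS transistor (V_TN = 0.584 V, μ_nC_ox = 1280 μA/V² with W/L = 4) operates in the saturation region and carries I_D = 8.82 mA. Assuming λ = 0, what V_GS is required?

k_n = μ_nC_ox · (W/L) = 5.12 mA/V².
In saturation I_D = ½ k_n (V_GS − V_TN)², so V_GS − V_TN = √(2 I_D / k_n) = √(2 × 8.82 / 5.12) = 1.86 V.
V_GS = 0.584 + 1.86 = 2.44 V.

V_GS = 2.44 V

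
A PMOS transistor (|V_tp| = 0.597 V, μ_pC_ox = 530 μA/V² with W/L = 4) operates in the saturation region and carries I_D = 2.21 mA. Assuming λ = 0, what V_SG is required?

V_SG = 2.04 V

k_p = μ_pC_ox · (W/L) = 2.12 mA/V².
In saturation I_D = ½ k_p (V_SG − |V_tp|)², so V_SG − |V_tp| = √(2 I_D / k_p) = √(2 × 2.21 / 2.12) = 1.44 V.
V_SG = 0.597 + 1.44 = 2.04 V.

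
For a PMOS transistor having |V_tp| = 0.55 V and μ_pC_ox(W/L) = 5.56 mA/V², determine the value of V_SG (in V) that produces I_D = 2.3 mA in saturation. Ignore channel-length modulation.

V_SG = 1.46 V

In saturation I_D = ½ k_p (V_SG − |V_tp|)², so V_SG − |V_tp| = √(2 I_D / k_p) = √(2 × 2.3 / 5.56) = 0.91 V.
V_SG = 0.55 + 0.91 = 1.46 V.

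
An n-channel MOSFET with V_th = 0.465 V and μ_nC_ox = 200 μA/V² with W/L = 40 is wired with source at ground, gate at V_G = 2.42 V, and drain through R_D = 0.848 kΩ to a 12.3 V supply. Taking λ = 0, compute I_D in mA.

I_D = 13.1 mA

V_GS = V_G = 2.42 V, so V_ov = 2.42 − 0.465 = 1.95 V.
k_n = μ_nC_ox · (W/L) = 8 mA/V².
Assume saturation: I_D = ½ k_n V_ov² = 0.5 × 8 × 1.95² = 15.3 mA, giving V_DS = V_DD − I_D R_D = 12.3 − 15.3 × 0.848 = -0.664 V.
But -0.664 V < V_ov = 1.95 V, so the device is actually in triode.
In triode I_D = k_n[V_ov V_DS − ½ V_DS²] and I_D = (V_DD − V_DS)/R_D. Equating: 3.39 V_DS² − 14.26 V_DS + 12.3 = 0, giving V_DS = 1.21 V (the root below V_ov).
I_D = (12.3 − 1.21) / 0.848 = 13.1 mA.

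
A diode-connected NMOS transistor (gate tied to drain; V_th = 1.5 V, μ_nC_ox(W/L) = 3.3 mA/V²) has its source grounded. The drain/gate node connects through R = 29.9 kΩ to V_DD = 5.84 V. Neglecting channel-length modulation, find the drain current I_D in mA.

With gate tied to drain, V_GS = V_DS ≥ V_GS − V_th, so the device is in saturation.
KCL at the drain: ½ k_n (V_GS − V_th)² = (V_DD − V_GS)/R.
Let x = V_GS − 1.5. Then 49.3 x² + x − 4.34 = 0, giving x = 0.287 V (positive root), so V_GS = 1.79 V.
I_D = (V_DD − V_GS)/R = (5.84 − 1.79) / 29.9 = 0.136 mA.

I_D = 0.136 mA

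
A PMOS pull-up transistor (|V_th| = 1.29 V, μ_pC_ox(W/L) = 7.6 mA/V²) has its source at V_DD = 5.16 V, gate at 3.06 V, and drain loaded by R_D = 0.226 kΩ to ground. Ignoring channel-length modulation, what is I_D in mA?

V_SG = V_DD − V_G = 5.16 − 3.06 = 2.1 V, so V_ov = 2.1 − 1.29 = 0.81 V.
Assume saturation: I_D = ½ k_p V_ov² = 0.5 × 7.6 × 0.81² = 2.49 mA, giving V_SD = V_DD − I_D R_D = 5.16 − 2.49 × 0.226 = 4.6 V.
V_SD = 4.6 V ≥ V_ov = 0.81 V, confirming saturation.

I_D = 2.49 mA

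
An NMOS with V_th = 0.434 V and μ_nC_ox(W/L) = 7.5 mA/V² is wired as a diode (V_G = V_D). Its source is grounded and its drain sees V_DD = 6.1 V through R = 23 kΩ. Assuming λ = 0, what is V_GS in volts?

With gate tied to drain, V_GS = V_DS ≥ V_GS − V_th, so the device is in saturation.
KCL at the drain: ½ k_n (V_GS − V_th)² = (V_DD − V_GS)/R.
Let x = V_GS − 0.434. Then 86.2 x² + x − 5.666 = 0, giving x = 0.251 V (positive root), so V_GS = 0.685 V.
I_D = (V_DD − V_GS)/R = (6.1 − 0.685) / 23 = 0.235 mA.

V_GS = 0.685 V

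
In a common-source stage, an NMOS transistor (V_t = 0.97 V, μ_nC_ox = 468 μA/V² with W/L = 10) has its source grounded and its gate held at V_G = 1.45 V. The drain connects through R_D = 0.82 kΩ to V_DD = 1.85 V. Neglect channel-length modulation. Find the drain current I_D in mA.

V_GS = V_G = 1.45 V, so V_ov = 1.45 − 0.97 = 0.48 V.
k_n = μ_nC_ox · (W/L) = 4.68 mA/V².
Assume saturation: I_D = ½ k_n V_ov² = 0.5 × 4.68 × 0.48² = 0.539 mA, giving V_DS = V_DD − I_D R_D = 1.85 − 0.539 × 0.82 = 1.41 V.
V_DS = 1.41 V ≥ V_ov = 0.48 V, confirming saturation.

I_D = 0.539 mA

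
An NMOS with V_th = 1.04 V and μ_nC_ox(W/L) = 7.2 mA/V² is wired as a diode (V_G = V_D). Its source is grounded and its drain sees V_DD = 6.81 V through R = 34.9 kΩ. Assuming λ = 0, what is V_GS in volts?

V_GS = 1.25 V

With gate tied to drain, V_GS = V_DS ≥ V_GS − V_th, so the device is in saturation.
KCL at the drain: ½ k_n (V_GS − V_th)² = (V_DD − V_GS)/R.
Let x = V_GS − 1.04. Then 126 x² + x − 5.77 = 0, giving x = 0.21 V (positive root), so V_GS = 1.25 V.
I_D = (V_DD − V_GS)/R = (6.81 − 1.25) / 34.9 = 0.159 mA.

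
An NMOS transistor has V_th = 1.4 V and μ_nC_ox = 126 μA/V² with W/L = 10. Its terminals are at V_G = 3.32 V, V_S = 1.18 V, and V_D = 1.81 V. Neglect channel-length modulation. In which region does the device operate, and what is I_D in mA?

V_GS = V_G − V_S = 3.32 − 1.18 = 2.14 V; V_DS = V_D − V_S = 1.81 − 1.18 = 0.63 V.
k_n = μ_nC_ox · (W/L) = 1.26 mA/V².
V_ov = V_GS − V_th = 2.14 − 1.4 = 0.74 V.
Since V_DS = 0.63 V < V_ov = 0.74 V, the device is in the triode region.
I_D = k_n [V_ov · V_DS − ½ V_DS²] = 1.26 × [0.74 × 0.63 − 0.5 × 0.63²] = 0.337 mA.

Triode; I_D = 0.337 mA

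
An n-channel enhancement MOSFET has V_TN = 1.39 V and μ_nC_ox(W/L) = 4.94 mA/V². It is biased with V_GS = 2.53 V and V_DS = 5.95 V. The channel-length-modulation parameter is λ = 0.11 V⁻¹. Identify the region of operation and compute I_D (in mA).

Saturation; I_D = 5.31 mA

V_ov = V_GS − V_TN = 2.53 − 1.39 = 1.14 V.
Since V_DS = 5.95 V ≥ V_ov = 1.14 V, the device is in saturation.
I_D = ½ k_n V_ov² (1 + λ V_DS) = 0.5 × 4.94 × 1.14² × (1 + 0.11 × 5.95) = 5.31 mA.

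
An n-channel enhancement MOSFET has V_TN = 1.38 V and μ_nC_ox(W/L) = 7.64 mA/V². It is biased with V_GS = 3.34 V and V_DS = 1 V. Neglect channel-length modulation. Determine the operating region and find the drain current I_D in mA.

Triode; I_D = 11.2 mA

V_ov = V_GS − V_TN = 3.34 − 1.38 = 1.96 V.
Since V_DS = 1 V < V_ov = 1.96 V, the device is in the triode region.
I_D = k_n [V_ov · V_DS − ½ V_DS²] = 7.64 × [1.96 × 1 − 0.5 × 1²] = 11.2 mA.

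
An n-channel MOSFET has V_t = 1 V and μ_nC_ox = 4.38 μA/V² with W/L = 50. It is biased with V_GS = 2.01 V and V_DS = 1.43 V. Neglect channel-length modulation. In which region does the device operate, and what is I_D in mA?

k_n = μ_nC_ox · (W/L) = 0.219 mA/V².
V_ov = V_GS − V_t = 2.01 − 1 = 1.01 V.
Since V_DS = 1.43 V ≥ V_ov = 1.01 V, the device is in saturation.
I_D = ½ k_n V_ov² = 0.5 × 0.219 × 1.01² = 0.112 mA.

Saturation; I_D = 0.112 mA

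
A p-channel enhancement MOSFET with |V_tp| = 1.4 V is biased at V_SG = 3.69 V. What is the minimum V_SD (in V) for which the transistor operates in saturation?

The boundary between triode and saturation is V_SD = V_SG − |V_tp| = V_ov.
V_ov = 3.69 − 1.4 = 2.29 V.

V_SD,sat = 2.29 V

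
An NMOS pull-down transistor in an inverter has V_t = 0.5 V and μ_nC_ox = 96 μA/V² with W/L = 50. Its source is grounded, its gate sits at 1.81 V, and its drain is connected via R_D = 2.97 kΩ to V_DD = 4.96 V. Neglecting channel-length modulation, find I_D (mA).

V_GS = V_G = 1.81 V, so V_ov = 1.81 − 0.5 = 1.31 V.
k_n = μ_nC_ox · (W/L) = 4.8 mA/V².
Assume saturation: I_D = ½ k_n V_ov² = 0.5 × 4.8 × 1.31² = 4.12 mA, giving V_DS = V_DD − I_D R_D = 4.96 − 4.12 × 2.97 = -7.27 V.
But -7.27 V < V_ov = 1.31 V, so the device is actually in triode.
In triode I_D = k_n[V_ov V_DS − ½ V_DS²] and I_D = (V_DD − V_DS)/R_D. Equating: 7.13 V_DS² − 19.68 V_DS + 4.96 = 0, giving V_DS = 0.281 V (the root below V_ov).
I_D = (4.96 − 0.281) / 2.97 = 1.58 mA.

I_D = 1.58 mA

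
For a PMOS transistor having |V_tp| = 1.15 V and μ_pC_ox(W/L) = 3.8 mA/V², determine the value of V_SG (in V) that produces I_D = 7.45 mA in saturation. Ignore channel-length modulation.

In saturation I_D = ½ k_p (V_SG − |V_tp|)², so V_SG − |V_tp| = √(2 I_D / k_p) = √(2 × 7.45 / 3.8) = 1.98 V.
V_SG = 1.15 + 1.98 = 3.13 V.

V_SG = 3.13 V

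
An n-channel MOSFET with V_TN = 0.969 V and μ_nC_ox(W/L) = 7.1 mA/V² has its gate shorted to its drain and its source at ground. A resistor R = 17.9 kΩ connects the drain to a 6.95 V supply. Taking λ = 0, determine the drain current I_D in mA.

With gate tied to drain, V_GS = V_DS ≥ V_GS − V_TN, so the device is in saturation.
KCL at the drain: ½ k_n (V_GS − V_TN)² = (V_DD − V_GS)/R.
Let x = V_GS − 0.969. Then 63.5 x² + x − 5.981 = 0, giving x = 0.299 V (positive root), so V_GS = 1.27 V.
I_D = (V_DD − V_GS)/R = (6.95 − 1.27) / 17.9 = 0.317 mA.

I_D = 0.317 mA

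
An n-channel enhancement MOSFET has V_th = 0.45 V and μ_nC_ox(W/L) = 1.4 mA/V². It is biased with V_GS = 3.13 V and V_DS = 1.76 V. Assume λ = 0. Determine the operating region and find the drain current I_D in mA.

V_ov = V_GS − V_th = 3.13 − 0.45 = 2.68 V.
Since V_DS = 1.76 V < V_ov = 2.68 V, the device is in the triode region.
I_D = k_n [V_ov · V_DS − ½ V_DS²] = 1.4 × [2.68 × 1.76 − 0.5 × 1.76²] = 4.44 mA.

Triode; I_D = 4.44 mA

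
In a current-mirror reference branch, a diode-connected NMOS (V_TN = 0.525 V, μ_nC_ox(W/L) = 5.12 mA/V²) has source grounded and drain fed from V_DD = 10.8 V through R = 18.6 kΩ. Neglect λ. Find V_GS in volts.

V_GS = 0.979 V

With gate tied to drain, V_GS = V_DS ≥ V_GS − V_TN, so the device is in saturation.
KCL at the drain: ½ k_n (V_GS − V_TN)² = (V_DD − V_GS)/R.
Let x = V_GS − 0.525. Then 47.6 x² + x − 10.28 = 0, giving x = 0.454 V (positive root), so V_GS = 0.979 V.
I_D = (V_DD − V_GS)/R = (10.8 − 0.979) / 18.6 = 0.528 mA.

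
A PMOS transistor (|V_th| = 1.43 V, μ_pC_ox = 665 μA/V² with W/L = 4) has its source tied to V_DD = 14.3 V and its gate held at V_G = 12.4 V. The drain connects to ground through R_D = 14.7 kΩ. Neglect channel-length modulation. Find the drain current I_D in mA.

V_SG = V_DD − V_G = 14.3 − 12.4 = 1.9 V, so V_ov = 1.9 − 1.43 = 0.47 V.
k_p = μ_pC_ox · (W/L) = 2.66 mA/V².
Assume saturation: I_D = ½ k_p V_ov² = 0.5 × 2.66 × 0.47² = 0.294 mA, giving V_SD = V_DD − I_D R_D = 14.3 − 0.294 × 14.7 = 9.98 V.
V_SD = 9.98 V ≥ V_ov = 0.47 V, confirming saturation.

I_D = 0.294 mA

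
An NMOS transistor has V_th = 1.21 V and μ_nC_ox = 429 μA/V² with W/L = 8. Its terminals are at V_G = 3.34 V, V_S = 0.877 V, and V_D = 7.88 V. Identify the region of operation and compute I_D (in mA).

V_GS = V_G − V_S = 3.34 − 0.877 = 2.46 V; V_DS = V_D − V_S = 7.88 − 0.877 = 7 V.
k_n = μ_nC_ox · (W/L) = 3.432 mA/V².
V_ov = V_GS − V_th = 2.46 − 1.21 = 1.25 V.
Since V_DS = 7 V ≥ V_ov = 1.25 V, the device is in saturation.
I_D = ½ k_n V_ov² = 0.5 × 3.432 × 1.25² = 2.69 mA.

Saturation; I_D = 2.69 mA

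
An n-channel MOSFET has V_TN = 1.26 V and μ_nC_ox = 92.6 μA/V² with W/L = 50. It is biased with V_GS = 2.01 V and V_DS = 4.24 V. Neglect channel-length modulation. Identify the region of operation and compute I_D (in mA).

k_n = μ_nC_ox · (W/L) = 4.63 mA/V².
V_ov = V_GS − V_TN = 2.01 − 1.26 = 0.75 V.
Since V_DS = 4.24 V ≥ V_ov = 0.75 V, the device is in saturation.
I_D = ½ k_n V_ov² = 0.5 × 4.63 × 0.75² = 1.3 mA.

Saturation; I_D = 1.30 mA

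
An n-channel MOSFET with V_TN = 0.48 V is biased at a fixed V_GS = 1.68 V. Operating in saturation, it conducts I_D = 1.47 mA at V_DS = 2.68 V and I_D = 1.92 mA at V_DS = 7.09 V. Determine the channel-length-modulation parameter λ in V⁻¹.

λ = 0.0853 V⁻¹

With V_GS fixed, I_D ∝ (1 + λ V_DS) in saturation, so I_D2/I_D1 = (1 + λ V_DS2)/(1 + λ V_DS1).
1.92/1.47 = 1.306 = (1 + 7.09 λ)/(1 + 2.68 λ).
Solving: λ (I_D1 V_DS2 − I_D2 V_DS1) = I_D2 − I_D1, so λ = (1.92 − 1.47) / (1.47 × 7.09 − 1.92 × 2.68) = 0.45 / 5.28 = 0.0853 V⁻¹.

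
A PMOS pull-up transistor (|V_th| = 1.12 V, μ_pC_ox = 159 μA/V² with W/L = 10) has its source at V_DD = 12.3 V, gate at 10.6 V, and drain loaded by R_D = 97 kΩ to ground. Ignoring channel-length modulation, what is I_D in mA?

V_SG = V_DD − V_G = 12.3 − 10.6 = 1.7 V, so V_ov = 1.7 − 1.12 = 0.58 V.
k_p = μ_pC_ox · (W/L) = 1.59 mA/V².
Assume saturation: I_D = ½ k_p V_ov² = 0.5 × 1.59 × 0.58² = 0.267 mA, giving V_SD = V_DD − I_D R_D = 12.3 − 0.267 × 97 = -13.6 V.
But -13.6 V < V_ov = 0.58 V, so the device is actually in triode.
In triode I_D = k_p[V_ov V_SD − ½ V_SD²] and I_D = (V_DD − V_SD)/R_D. Equating: 77.1 V_SD² − 90.45 V_SD + 12.3 = 0, giving V_SD = 0.157 V (the root below V_ov).
I_D = (12.3 − 0.157) / 97 = 0.125 mA.

I_D = 0.125 mA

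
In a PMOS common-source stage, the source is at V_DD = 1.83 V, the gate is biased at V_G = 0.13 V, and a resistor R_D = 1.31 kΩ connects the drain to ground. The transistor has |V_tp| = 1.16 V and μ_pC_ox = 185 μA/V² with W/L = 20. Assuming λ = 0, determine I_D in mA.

V_SG = V_DD − V_G = 1.83 − 0.13 = 1.7 V, so V_ov = 1.7 − 1.16 = 0.54 V.
k_p = μ_pC_ox · (W/L) = 3.7 mA/V².
Assume saturation: I_D = ½ k_p V_ov² = 0.5 × 3.7 × 0.54² = 0.539 mA, giving V_SD = V_DD − I_D R_D = 1.83 − 0.539 × 1.31 = 1.12 V.
V_SD = 1.12 V ≥ V_ov = 0.54 V, confirming saturation.

I_D = 0.539 mA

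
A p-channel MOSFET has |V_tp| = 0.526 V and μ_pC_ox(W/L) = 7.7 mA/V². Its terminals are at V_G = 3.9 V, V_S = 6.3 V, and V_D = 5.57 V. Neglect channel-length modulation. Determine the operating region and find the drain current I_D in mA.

Triode; I_D = 8.48 mA

V_SG = V_S − V_G = 6.3 − 3.9 = 2.4 V; V_SD = V_S − V_D = 6.3 − 5.57 = 0.73 V.
V_ov = V_SG − |V_tp| = 2.4 − 0.526 = 1.87 V.
Since V_SD = 0.73 V < V_ov = 1.87 V, the device is in the triode region.
I_D = k_p [V_ov · V_SD − ½ V_SD²] = 7.7 × [1.87 × 0.73 − 0.5 × 0.73²] = 8.48 mA.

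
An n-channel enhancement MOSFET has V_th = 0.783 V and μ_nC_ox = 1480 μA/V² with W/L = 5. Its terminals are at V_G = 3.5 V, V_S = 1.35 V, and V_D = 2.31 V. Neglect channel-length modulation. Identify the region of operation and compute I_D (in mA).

V_GS = V_G − V_S = 3.5 − 1.35 = 2.15 V; V_DS = V_D − V_S = 2.31 − 1.35 = 0.96 V.
k_n = μ_nC_ox · (W/L) = 7.4 mA/V².
V_ov = V_GS − V_th = 2.15 − 0.783 = 1.37 V.
Since V_DS = 0.96 V < V_ov = 1.37 V, the device is in the triode region.
I_D = k_n [V_ov · V_DS − ½ V_DS²] = 7.4 × [1.37 × 0.96 − 0.5 × 0.96²] = 6.3 mA.

Triode; I_D = 6.30 mA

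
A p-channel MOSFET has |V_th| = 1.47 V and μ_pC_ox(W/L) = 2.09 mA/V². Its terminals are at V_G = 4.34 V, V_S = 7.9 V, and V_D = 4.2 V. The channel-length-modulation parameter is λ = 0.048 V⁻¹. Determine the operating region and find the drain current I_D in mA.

Saturation; I_D = 5.38 mA

V_SG = V_S − V_G = 7.9 − 4.34 = 3.56 V; V_SD = V_S − V_D = 7.9 − 4.2 = 3.7 V.
V_ov = V_SG − |V_th| = 3.56 − 1.47 = 2.09 V.
Since V_SD = 3.7 V ≥ V_ov = 2.09 V, the device is in saturation.
I_D = ½ k_p V_ov² (1 + λ V_SD) = 0.5 × 2.09 × 2.09² × (1 + 0.048 × 3.7) = 5.38 mA.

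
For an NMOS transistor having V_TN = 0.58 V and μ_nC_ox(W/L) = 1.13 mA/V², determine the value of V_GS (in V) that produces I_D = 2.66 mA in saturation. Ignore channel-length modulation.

V_GS = 2.75 V

In saturation I_D = ½ k_n (V_GS − V_TN)², so V_GS − V_TN = √(2 I_D / k_n) = √(2 × 2.66 / 1.13) = 2.17 V.
V_GS = 0.58 + 2.17 = 2.75 V.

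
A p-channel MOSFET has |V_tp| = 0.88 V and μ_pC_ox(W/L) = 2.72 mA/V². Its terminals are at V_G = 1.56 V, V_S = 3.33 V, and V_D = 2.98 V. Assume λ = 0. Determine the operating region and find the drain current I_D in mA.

Triode; I_D = 0.681 mA

V_SG = V_S − V_G = 3.33 − 1.56 = 1.77 V; V_SD = V_S − V_D = 3.33 − 2.98 = 0.35 V.
V_ov = V_SG − |V_tp| = 1.77 − 0.88 = 0.89 V.
Since V_SD = 0.35 V < V_ov = 0.89 V, the device is in the triode region.
I_D = k_p [V_ov · V_SD − ½ V_SD²] = 2.72 × [0.89 × 0.35 − 0.5 × 0.35²] = 0.681 mA.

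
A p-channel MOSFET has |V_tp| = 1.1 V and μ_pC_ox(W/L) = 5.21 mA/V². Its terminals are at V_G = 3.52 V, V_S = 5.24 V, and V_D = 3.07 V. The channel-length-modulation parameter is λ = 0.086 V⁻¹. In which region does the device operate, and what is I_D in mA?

V_SG = V_S − V_G = 5.24 − 3.52 = 1.72 V; V_SD = V_S − V_D = 5.24 − 3.07 = 2.17 V.
V_ov = V_SG − |V_tp| = 1.72 − 1.1 = 0.62 V.
Since V_SD = 2.17 V ≥ V_ov = 0.62 V, the device is in saturation.
I_D = ½ k_p V_ov² (1 + λ V_SD) = 0.5 × 5.21 × 0.62² × (1 + 0.086 × 2.17) = 1.19 mA.

Saturation; I_D = 1.19 mA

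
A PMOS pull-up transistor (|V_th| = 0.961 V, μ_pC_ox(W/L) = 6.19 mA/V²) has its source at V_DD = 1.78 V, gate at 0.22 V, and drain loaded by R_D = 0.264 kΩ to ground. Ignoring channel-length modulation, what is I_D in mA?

I_D = 1.11 mA

V_SG = V_DD − V_G = 1.78 − 0.22 = 1.56 V, so V_ov = 1.56 − 0.961 = 0.599 V.
Assume saturation: I_D = ½ k_p V_ov² = 0.5 × 6.19 × 0.599² = 1.11 mA, giving V_SD = V_DD − I_D R_D = 1.78 − 1.11 × 0.264 = 1.49 V.
V_SD = 1.49 V ≥ V_ov = 0.599 V, confirming saturation.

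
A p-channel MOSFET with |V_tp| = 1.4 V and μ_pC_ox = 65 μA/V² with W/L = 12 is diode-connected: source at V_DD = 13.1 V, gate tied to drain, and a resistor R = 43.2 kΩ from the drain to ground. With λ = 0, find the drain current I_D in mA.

With gate tied to drain, V_SG = V_SD ≥ V_SG − |V_tp|, so the device is in saturation.
k_p = μ_pC_ox · (W/L) = 0.78 mA/V².
KCL at the drain: ½ k_p (V_SG − |V_tp|)² = (V_DD − V_SG)/R.
Let x = V_SG − 1.4. Then 16.8 x² + x − 11.7 = 0, giving x = 0.804 V (positive root), so V_SG = 2.2 V.
I_D = (V_DD − V_SG)/R = (13.1 − 2.2) / 43.2 = 0.252 mA.

I_D = 0.252 mA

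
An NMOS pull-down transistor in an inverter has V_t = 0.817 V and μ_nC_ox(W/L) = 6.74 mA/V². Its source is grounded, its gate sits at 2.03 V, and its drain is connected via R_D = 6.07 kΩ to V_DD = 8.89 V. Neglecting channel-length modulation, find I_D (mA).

V_GS = V_G = 2.03 V, so V_ov = 2.03 − 0.817 = 1.21 V.
Assume saturation: I_D = ½ k_n V_ov² = 0.5 × 6.74 × 1.21² = 4.96 mA, giving V_DS = V_DD − I_D R_D = 8.89 − 4.96 × 6.07 = -21.2 V.
But -21.2 V < V_ov = 1.21 V, so the device is actually in triode.
In triode I_D = k_n[V_ov V_DS − ½ V_DS²] and I_D = (V_DD − V_DS)/R_D. Equating: 20.5 V_DS² − 50.63 V_DS + 8.89 = 0, giving V_DS = 0.19 V (the root below V_ov).
I_D = (8.89 − 0.19) / 6.07 = 1.43 mA.

I_D = 1.43 mA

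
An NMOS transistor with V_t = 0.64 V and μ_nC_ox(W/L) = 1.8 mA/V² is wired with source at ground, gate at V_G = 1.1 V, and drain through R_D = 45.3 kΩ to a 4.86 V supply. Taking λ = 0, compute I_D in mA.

V_GS = V_G = 1.1 V, so V_ov = 1.1 − 0.64 = 0.46 V.
Assume saturation: I_D = ½ k_n V_ov² = 0.5 × 1.8 × 0.46² = 0.19 mA, giving V_DS = V_DD − I_D R_D = 4.86 − 0.19 × 45.3 = -3.77 V.
But -3.77 V < V_ov = 0.46 V, so the device is actually in triode.
In triode I_D = k_n[V_ov V_DS − ½ V_DS²] and I_D = (V_DD − V_DS)/R_D. Equating: 40.8 V_DS² − 38.51 V_DS + 4.86 = 0, giving V_DS = 0.15 V (the root below V_ov).
I_D = (4.86 − 0.15) / 45.3 = 0.104 mA.

I_D = 0.104 mA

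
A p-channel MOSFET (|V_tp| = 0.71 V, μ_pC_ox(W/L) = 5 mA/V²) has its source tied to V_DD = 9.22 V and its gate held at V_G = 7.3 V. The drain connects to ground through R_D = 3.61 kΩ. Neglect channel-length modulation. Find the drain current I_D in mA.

V_SG = V_DD − V_G = 9.22 − 7.3 = 1.92 V, so V_ov = 1.92 − 0.71 = 1.21 V.
Assume saturation: I_D = ½ k_p V_ov² = 0.5 × 5 × 1.21² = 3.66 mA, giving V_SD = V_DD − I_D R_D = 9.22 − 3.66 × 3.61 = -3.99 V.
But -3.99 V < V_ov = 1.21 V, so the device is actually in triode.
In triode I_D = k_p[V_ov V_SD − ½ V_SD²] and I_D = (V_DD − V_SD)/R_D. Equating: 9.03 V_SD² − 22.84 V_SD + 9.22 = 0, giving V_SD = 0.504 V (the root below V_ov).
I_D = (9.22 − 0.504) / 3.61 = 2.41 mA.

I_D = 2.41 mA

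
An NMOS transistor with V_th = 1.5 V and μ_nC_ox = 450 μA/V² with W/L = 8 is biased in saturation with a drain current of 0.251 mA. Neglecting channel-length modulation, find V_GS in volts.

k_n = μ_nC_ox · (W/L) = 3.6 mA/V².
In saturation I_D = ½ k_n (V_GS − V_th)², so V_GS − V_th = √(2 I_D / k_n) = √(2 × 0.251 / 3.6) = 0.373 V.
V_GS = 1.5 + 0.373 = 1.87 V.

V_GS = 1.87 V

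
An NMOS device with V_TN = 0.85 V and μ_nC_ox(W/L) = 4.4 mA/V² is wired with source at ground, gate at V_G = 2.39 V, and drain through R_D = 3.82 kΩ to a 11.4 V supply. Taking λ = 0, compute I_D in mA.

I_D = 2.85 mA

V_GS = V_G = 2.39 V, so V_ov = 2.39 − 0.85 = 1.54 V.
Assume saturation: I_D = ½ k_n V_ov² = 0.5 × 4.4 × 1.54² = 5.22 mA, giving V_DS = V_DD − I_D R_D = 11.4 − 5.22 × 3.82 = -8.53 V.
But -8.53 V < V_ov = 1.54 V, so the device is actually in triode.
In triode I_D = k_n[V_ov V_DS − ½ V_DS²] and I_D = (V_DD − V_DS)/R_D. Equating: 8.4 V_DS² − 26.88 V_DS + 11.4 = 0, giving V_DS = 0.503 V (the root below V_ov).
I_D = (11.4 − 0.503) / 3.82 = 2.85 mA.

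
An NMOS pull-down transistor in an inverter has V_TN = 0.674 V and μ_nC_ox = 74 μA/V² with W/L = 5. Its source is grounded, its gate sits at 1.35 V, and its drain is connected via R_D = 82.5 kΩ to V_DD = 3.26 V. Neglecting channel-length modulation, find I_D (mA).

I_D = 0.0374 mA

V_GS = V_G = 1.35 V, so V_ov = 1.35 − 0.674 = 0.676 V.
k_n = μ_nC_ox · (W/L) = 0.37 mA/V².
Assume saturation: I_D = ½ k_n V_ov² = 0.5 × 0.37 × 0.676² = 0.0845 mA, giving V_DS = V_DD − I_D R_D = 3.26 − 0.0845 × 82.5 = -3.71 V.
But -3.71 V < V_ov = 0.676 V, so the device is actually in triode.
In triode I_D = k_n[V_ov V_DS − ½ V_DS²] and I_D = (V_DD − V_DS)/R_D. Equating: 15.3 V_DS² − 21.63 V_DS + 3.26 = 0, giving V_DS = 0.171 V (the root below V_ov).
I_D = (3.26 − 0.171) / 82.5 = 0.0374 mA.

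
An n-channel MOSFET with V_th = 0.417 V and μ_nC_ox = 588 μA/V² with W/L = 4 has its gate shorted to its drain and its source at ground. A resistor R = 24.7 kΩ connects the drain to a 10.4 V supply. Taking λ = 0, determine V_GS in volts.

V_GS = 0.986 V

With gate tied to drain, V_GS = V_DS ≥ V_GS − V_th, so the device is in saturation.
k_n = μ_nC_ox · (W/L) = 2.352 mA/V².
KCL at the drain: ½ k_n (V_GS − V_th)² = (V_DD − V_GS)/R.
Let x = V_GS − 0.417. Then 29 x² + x − 9.983 = 0, giving x = 0.569 V (positive root), so V_GS = 0.986 V.
I_D = (V_DD − V_GS)/R = (10.4 − 0.986) / 24.7 = 0.381 mA.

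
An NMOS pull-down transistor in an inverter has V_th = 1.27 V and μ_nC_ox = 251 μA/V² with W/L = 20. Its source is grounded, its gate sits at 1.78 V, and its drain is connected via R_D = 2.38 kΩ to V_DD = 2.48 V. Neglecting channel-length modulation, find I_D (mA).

I_D = 0.653 mA

V_GS = V_G = 1.78 V, so V_ov = 1.78 − 1.27 = 0.51 V.
k_n = μ_nC_ox · (W/L) = 5.02 mA/V².
Assume saturation: I_D = ½ k_n V_ov² = 0.5 × 5.02 × 0.51² = 0.653 mA, giving V_DS = V_DD − I_D R_D = 2.48 − 0.653 × 2.38 = 0.926 V.
V_DS = 0.926 V ≥ V_ov = 0.51 V, confirming saturation.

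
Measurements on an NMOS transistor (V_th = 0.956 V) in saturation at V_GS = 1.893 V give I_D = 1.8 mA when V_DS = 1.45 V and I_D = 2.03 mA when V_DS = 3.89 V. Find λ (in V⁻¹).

λ = 0.0567 V⁻¹

With V_GS fixed, I_D ∝ (1 + λ V_DS) in saturation, so I_D2/I_D1 = (1 + λ V_DS2)/(1 + λ V_DS1).
2.03/1.8 = 1.128 = (1 + 3.89 λ)/(1 + 1.45 λ).
Solving: λ (I_D1 V_DS2 − I_D2 V_DS1) = I_D2 − I_D1, so λ = (2.03 − 1.8) / (1.8 × 3.89 − 2.03 × 1.45) = 0.23 / 4.06 = 0.0567 V⁻¹.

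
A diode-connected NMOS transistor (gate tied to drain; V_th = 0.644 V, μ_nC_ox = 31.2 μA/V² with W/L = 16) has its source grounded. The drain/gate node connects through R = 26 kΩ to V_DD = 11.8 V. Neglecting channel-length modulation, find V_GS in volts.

With gate tied to drain, V_GS = V_DS ≥ V_GS − V_th, so the device is in saturation.
k_n = μ_nC_ox · (W/L) = 0.4992 mA/V².
KCL at the drain: ½ k_n (V_GS − V_th)² = (V_DD − V_GS)/R.
Let x = V_GS − 0.644. Then 6.49 x² + x − 11.16 = 0, giving x = 1.24 V (positive root), so V_GS = 1.88 V.
I_D = (V_DD − V_GS)/R = (11.8 − 1.88) / 26 = 0.382 mA.

V_GS = 1.88 V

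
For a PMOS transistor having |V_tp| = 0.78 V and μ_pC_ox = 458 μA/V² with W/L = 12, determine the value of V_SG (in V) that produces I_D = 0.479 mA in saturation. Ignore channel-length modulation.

k_p = μ_pC_ox · (W/L) = 5.496 mA/V².
In saturation I_D = ½ k_p (V_SG − |V_tp|)², so V_SG − |V_tp| = √(2 I_D / k_p) = √(2 × 0.479 / 5.496) = 0.418 V.
V_SG = 0.78 + 0.418 = 1.2 V.

V_SG = 1.20 V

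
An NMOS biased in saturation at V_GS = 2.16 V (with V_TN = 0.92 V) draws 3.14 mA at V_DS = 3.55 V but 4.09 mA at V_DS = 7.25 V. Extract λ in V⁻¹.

λ = 0.115 V⁻¹

With V_GS fixed, I_D ∝ (1 + λ V_DS) in saturation, so I_D2/I_D1 = (1 + λ V_DS2)/(1 + λ V_DS1).
4.09/3.14 = 1.303 = (1 + 7.25 λ)/(1 + 3.55 λ).
Solving: λ (I_D1 V_DS2 − I_D2 V_DS1) = I_D2 − I_D1, so λ = (4.09 − 3.14) / (3.14 × 7.25 − 4.09 × 3.55) = 0.95 / 8.25 = 0.115 V⁻¹.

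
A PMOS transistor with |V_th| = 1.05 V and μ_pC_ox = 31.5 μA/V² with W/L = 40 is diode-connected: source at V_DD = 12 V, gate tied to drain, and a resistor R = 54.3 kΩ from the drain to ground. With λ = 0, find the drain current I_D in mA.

I_D = 0.192 mA

With gate tied to drain, V_SG = V_SD ≥ V_SG − |V_th|, so the device is in saturation.
k_p = μ_pC_ox · (W/L) = 1.26 mA/V².
KCL at the drain: ½ k_p (V_SG − |V_th|)² = (V_DD − V_SG)/R.
Let x = V_SG − 1.05. Then 34.2 x² + x − 10.95 = 0, giving x = 0.551 V (positive root), so V_SG = 1.6 V.
I_D = (V_DD − V_SG)/R = (12 − 1.6) / 54.3 = 0.192 mA.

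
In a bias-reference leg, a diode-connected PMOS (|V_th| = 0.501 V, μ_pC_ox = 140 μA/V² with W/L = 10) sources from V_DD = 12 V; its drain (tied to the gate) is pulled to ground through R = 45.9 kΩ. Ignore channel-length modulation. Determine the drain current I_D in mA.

I_D = 0.238 mA

With gate tied to drain, V_SG = V_SD ≥ V_SG − |V_th|, so the device is in saturation.
k_p = μ_pC_ox · (W/L) = 1.4 mA/V².
KCL at the drain: ½ k_p (V_SG − |V_th|)² = (V_DD − V_SG)/R.
Let x = V_SG − 0.501. Then 32.1 x² + x − 11.5 = 0, giving x = 0.583 V (positive root), so V_SG = 1.08 V.
I_D = (V_DD − V_SG)/R = (12 − 1.08) / 45.9 = 0.238 mA.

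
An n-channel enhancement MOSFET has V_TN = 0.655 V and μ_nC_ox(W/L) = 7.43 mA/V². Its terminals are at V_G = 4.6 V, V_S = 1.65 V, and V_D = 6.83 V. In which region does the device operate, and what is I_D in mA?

V_GS = V_G − V_S = 4.6 − 1.65 = 2.95 V; V_DS = V_D − V_S = 6.83 − 1.65 = 5.18 V.
V_ov = V_GS − V_TN = 2.95 − 0.655 = 2.29 V.
Since V_DS = 5.18 V ≥ V_ov = 2.29 V, the device is in saturation.
I_D = ½ k_n V_ov² = 0.5 × 7.43 × 2.29² = 19.6 mA.

Saturation; I_D = 19.6 mA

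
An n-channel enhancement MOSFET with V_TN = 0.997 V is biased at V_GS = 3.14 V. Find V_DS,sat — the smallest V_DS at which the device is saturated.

V_DS,sat = 2.14 V

The boundary between triode and saturation is V_DS = V_GS − V_TN = V_ov.
V_ov = 3.14 − 0.997 = 2.14 V.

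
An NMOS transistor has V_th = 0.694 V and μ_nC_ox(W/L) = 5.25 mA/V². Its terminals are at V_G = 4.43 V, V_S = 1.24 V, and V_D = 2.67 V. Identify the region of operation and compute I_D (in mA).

Triode; I_D = 13.4 mA

V_GS = V_G − V_S = 4.43 − 1.24 = 3.19 V; V_DS = V_D − V_S = 2.67 − 1.24 = 1.43 V.
V_ov = V_GS − V_th = 3.19 − 0.694 = 2.5 V.
Since V_DS = 1.43 V < V_ov = 2.5 V, the device is in the triode region.
I_D = k_n [V_ov · V_DS − ½ V_DS²] = 5.25 × [2.5 × 1.43 − 0.5 × 1.43²] = 13.4 mA.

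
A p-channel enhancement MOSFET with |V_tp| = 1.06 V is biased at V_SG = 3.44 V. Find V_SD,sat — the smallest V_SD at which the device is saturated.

V_SD,sat = 2.38 V

The boundary between triode and saturation is V_SD = V_SG − |V_tp| = V_ov.
V_ov = 3.44 − 1.06 = 2.38 V.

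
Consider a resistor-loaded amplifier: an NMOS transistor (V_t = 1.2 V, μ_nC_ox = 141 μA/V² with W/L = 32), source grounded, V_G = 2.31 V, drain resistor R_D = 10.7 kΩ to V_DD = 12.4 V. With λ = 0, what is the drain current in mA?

V_GS = V_G = 2.31 V, so V_ov = 2.31 − 1.2 = 1.11 V.
k_n = μ_nC_ox · (W/L) = 4.512 mA/V².
Assume saturation: I_D = ½ k_n V_ov² = 0.5 × 4.512 × 1.11² = 2.78 mA, giving V_DS = V_DD − I_D R_D = 12.4 − 2.78 × 10.7 = -17.3 V.
But -17.3 V < V_ov = 1.11 V, so the device is actually in triode.
In triode I_D = k_n[V_ov V_DS − ½ V_DS²] and I_D = (V_DD − V_DS)/R_D. Equating: 24.1 V_DS² − 54.59 V_DS + 12.4 = 0, giving V_DS = 0.256 V (the root below V_ov).
I_D = (12.4 − 0.256) / 10.7 = 1.13 mA.

I_D = 1.13 mA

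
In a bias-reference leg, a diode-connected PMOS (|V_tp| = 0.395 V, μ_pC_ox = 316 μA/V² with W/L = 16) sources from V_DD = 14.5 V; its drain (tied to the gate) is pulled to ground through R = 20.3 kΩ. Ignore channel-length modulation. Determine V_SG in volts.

With gate tied to drain, V_SG = V_SD ≥ V_SG − |V_tp|, so the device is in saturation.
k_p = μ_pC_ox · (W/L) = 5.056 mA/V².
KCL at the drain: ½ k_p (V_SG − |V_tp|)² = (V_DD − V_SG)/R.
Let x = V_SG − 0.395. Then 51.3 x² + x − 14.11 = 0, giving x = 0.515 V (positive root), so V_SG = 0.91 V.
I_D = (V_DD − V_SG)/R = (14.5 − 0.91) / 20.3 = 0.669 mA.

V_SG = 0.910 V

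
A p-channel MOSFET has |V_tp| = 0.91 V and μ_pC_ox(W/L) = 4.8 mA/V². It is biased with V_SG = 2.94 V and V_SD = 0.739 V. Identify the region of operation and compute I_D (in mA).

Triode; I_D = 5.89 mA

V_ov = V_SG − |V_tp| = 2.94 − 0.91 = 2.03 V.
Since V_SD = 0.739 V < V_ov = 2.03 V, the device is in the triode region.
I_D = k_p [V_ov · V_SD − ½ V_SD²] = 4.8 × [2.03 × 0.739 − 0.5 × 0.739²] = 5.89 mA.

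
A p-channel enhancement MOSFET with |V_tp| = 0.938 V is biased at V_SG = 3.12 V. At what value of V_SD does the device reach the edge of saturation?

The boundary between triode and saturation is V_SD = V_SG − |V_tp| = V_ov.
V_ov = 3.12 − 0.938 = 2.18 V.

V_SD,sat = 2.18 V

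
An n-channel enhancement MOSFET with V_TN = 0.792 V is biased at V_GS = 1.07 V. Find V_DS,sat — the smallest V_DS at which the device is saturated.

The boundary between triode and saturation is V_DS = V_GS − V_TN = V_ov.
V_ov = 1.07 − 0.792 = 0.278 V.

V_DS,sat = 0.278 V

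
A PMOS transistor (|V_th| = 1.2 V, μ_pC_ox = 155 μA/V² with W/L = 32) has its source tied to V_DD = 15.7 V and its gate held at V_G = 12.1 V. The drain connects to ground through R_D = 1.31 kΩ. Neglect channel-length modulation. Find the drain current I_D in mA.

I_D = 11.0 mA

V_SG = V_DD − V_G = 15.7 − 12.1 = 3.6 V, so V_ov = 3.6 − 1.2 = 2.4 V.
k_p = μ_pC_ox · (W/L) = 4.96 mA/V².
Assume saturation: I_D = ½ k_p V_ov² = 0.5 × 4.96 × 2.4² = 14.3 mA, giving V_SD = V_DD − I_D R_D = 15.7 − 14.3 × 1.31 = -3.01 V.
But -3.01 V < V_ov = 2.4 V, so the device is actually in triode.
In triode I_D = k_p[V_ov V_SD − ½ V_SD²] and I_D = (V_DD − V_SD)/R_D. Equating: 3.25 V_SD² − 16.59 V_SD + 15.7 = 0, giving V_SD = 1.25 V (the root below V_ov).
I_D = (15.7 − 1.25) / 1.31 = 11 mA.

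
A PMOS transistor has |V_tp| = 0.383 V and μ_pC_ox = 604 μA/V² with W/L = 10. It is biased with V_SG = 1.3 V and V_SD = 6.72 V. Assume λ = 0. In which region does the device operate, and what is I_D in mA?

k_p = μ_pC_ox · (W/L) = 6.04 mA/V².
V_ov = V_SG − |V_tp| = 1.3 − 0.383 = 0.917 V.
Since V_SD = 6.72 V ≥ V_ov = 0.917 V, the device is in saturation.
I_D = ½ k_p V_ov² = 0.5 × 6.04 × 0.917² = 2.54 mA.

Saturation; I_D = 2.54 mA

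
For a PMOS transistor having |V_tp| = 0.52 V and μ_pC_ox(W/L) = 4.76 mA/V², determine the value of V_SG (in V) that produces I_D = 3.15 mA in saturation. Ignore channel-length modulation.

V_SG = 1.67 V

In saturation I_D = ½ k_p (V_SG − |V_tp|)², so V_SG − |V_tp| = √(2 I_D / k_p) = √(2 × 3.15 / 4.76) = 1.15 V.
V_SG = 0.52 + 1.15 = 1.67 V.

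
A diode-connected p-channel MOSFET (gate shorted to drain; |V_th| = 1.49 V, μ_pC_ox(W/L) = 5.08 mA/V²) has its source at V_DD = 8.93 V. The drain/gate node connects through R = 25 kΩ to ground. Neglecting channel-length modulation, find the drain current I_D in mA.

With gate tied to drain, V_SG = V_SD ≥ V_SG − |V_th|, so the device is in saturation.
KCL at the drain: ½ k_p (V_SG − |V_th|)² = (V_DD − V_SG)/R.
Let x = V_SG − 1.49. Then 63.5 x² + x − 7.44 = 0, giving x = 0.335 V (positive root), so V_SG = 1.82 V.
I_D = (V_DD − V_SG)/R = (8.93 − 1.82) / 25 = 0.284 mA.

I_D = 0.284 mA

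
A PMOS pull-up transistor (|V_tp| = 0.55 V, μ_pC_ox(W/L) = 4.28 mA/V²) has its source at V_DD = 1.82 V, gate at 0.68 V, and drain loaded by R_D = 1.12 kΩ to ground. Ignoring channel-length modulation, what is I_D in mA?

I_D = 0.745 mA

V_SG = V_DD − V_G = 1.82 − 0.68 = 1.14 V, so V_ov = 1.14 − 0.55 = 0.59 V.
Assume saturation: I_D = ½ k_p V_ov² = 0.5 × 4.28 × 0.59² = 0.745 mA, giving V_SD = V_DD − I_D R_D = 1.82 − 0.745 × 1.12 = 0.986 V.
V_SD = 0.986 V ≥ V_ov = 0.59 V, confirming saturation.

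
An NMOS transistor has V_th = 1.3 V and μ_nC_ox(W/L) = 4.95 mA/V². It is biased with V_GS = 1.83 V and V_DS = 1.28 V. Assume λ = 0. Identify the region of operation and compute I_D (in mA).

V_ov = V_GS − V_th = 1.83 − 1.3 = 0.53 V.
Since V_DS = 1.28 V ≥ V_ov = 0.53 V, the device is in saturation.
I_D = ½ k_n V_ov² = 0.5 × 4.95 × 0.53² = 0.695 mA.

Saturation; I_D = 0.695 mA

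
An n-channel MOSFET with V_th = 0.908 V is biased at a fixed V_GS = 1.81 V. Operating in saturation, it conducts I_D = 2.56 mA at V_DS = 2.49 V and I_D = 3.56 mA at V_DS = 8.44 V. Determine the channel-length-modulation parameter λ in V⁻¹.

With V_GS fixed, I_D ∝ (1 + λ V_DS) in saturation, so I_D2/I_D1 = (1 + λ V_DS2)/(1 + λ V_DS1).
3.56/2.56 = 1.391 = (1 + 8.44 λ)/(1 + 2.49 λ).
Solving: λ (I_D1 V_DS2 − I_D2 V_DS1) = I_D2 − I_D1, so λ = (3.56 − 2.56) / (2.56 × 8.44 − 3.56 × 2.49) = 1 / 12.7 = 0.0785 V⁻¹.

λ = 0.0785 V⁻¹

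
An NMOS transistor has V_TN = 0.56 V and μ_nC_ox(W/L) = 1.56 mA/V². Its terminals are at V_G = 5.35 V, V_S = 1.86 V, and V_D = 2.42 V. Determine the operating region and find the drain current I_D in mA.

V_GS = V_G − V_S = 5.35 − 1.86 = 3.49 V; V_DS = V_D − V_S = 2.42 − 1.86 = 0.56 V.
V_ov = V_GS − V_TN = 3.49 − 0.56 = 2.93 V.
Since V_DS = 0.56 V < V_ov = 2.93 V, the device is in the triode region.
I_D = k_n [V_ov · V_DS − ½ V_DS²] = 1.56 × [2.93 × 0.56 − 0.5 × 0.56²] = 2.32 mA.

Triode; I_D = 2.32 mA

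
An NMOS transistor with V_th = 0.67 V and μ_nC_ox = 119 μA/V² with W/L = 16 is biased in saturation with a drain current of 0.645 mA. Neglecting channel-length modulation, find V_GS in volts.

k_n = μ_nC_ox · (W/L) = 1.904 mA/V².
In saturation I_D = ½ k_n (V_GS − V_th)², so V_GS − V_th = √(2 I_D / k_n) = √(2 × 0.645 / 1.904) = 0.823 V.
V_GS = 0.67 + 0.823 = 1.49 V.

V_GS = 1.49 V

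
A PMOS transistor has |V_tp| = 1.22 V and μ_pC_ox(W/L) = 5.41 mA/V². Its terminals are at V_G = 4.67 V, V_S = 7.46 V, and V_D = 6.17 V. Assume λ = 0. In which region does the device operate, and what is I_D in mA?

V_SG = V_S − V_G = 7.46 − 4.67 = 2.79 V; V_SD = V_S − V_D = 7.46 − 6.17 = 1.29 V.
V_ov = V_SG − |V_tp| = 2.79 − 1.22 = 1.57 V.
Since V_SD = 1.29 V < V_ov = 1.57 V, the device is in the triode region.
I_D = k_p [V_ov · V_SD − ½ V_SD²] = 5.41 × [1.57 × 1.29 − 0.5 × 1.29²] = 6.46 mA.

Triode; I_D = 6.46 mA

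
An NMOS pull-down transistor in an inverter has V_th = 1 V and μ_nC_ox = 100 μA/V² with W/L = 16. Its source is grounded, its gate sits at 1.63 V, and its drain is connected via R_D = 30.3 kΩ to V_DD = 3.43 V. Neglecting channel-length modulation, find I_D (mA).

V_GS = V_G = 1.63 V, so V_ov = 1.63 − 1 = 0.63 V.
k_n = μ_nC_ox · (W/L) = 1.6 mA/V².
Assume saturation: I_D = ½ k_n V_ov² = 0.5 × 1.6 × 0.63² = 0.318 mA, giving V_DS = V_DD − I_D R_D = 3.43 − 0.318 × 30.3 = -6.19 V.
But -6.19 V < V_ov = 0.63 V, so the device is actually in triode.
In triode I_D = k_n[V_ov V_DS − ½ V_DS²] and I_D = (V_DD − V_DS)/R_D. Equating: 24.2 V_DS² − 31.54 V_DS + 3.43 = 0, giving V_DS = 0.12 V (the root below V_ov).
I_D = (3.43 − 0.12) / 30.3 = 0.109 mA.

I_D = 0.109 mA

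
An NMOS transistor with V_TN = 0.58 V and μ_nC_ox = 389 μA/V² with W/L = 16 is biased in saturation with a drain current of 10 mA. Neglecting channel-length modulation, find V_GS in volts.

k_n = μ_nC_ox · (W/L) = 6.224 mA/V².
In saturation I_D = ½ k_n (V_GS − V_TN)², so V_GS − V_TN = √(2 I_D / k_n) = √(2 × 10 / 6.224) = 1.79 V.
V_GS = 0.58 + 1.79 = 2.37 V.

V_GS = 2.37 V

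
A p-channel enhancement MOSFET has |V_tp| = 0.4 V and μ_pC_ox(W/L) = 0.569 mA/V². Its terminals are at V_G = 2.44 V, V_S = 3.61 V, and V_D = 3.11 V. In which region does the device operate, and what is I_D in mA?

Triode; I_D = 0.148 mA

V_SG = V_S − V_G = 3.61 − 2.44 = 1.17 V; V_SD = V_S − V_D = 3.61 − 3.11 = 0.5 V.
V_ov = V_SG − |V_tp| = 1.17 − 0.4 = 0.77 V.
Since V_SD = 0.5 V < V_ov = 0.77 V, the device is in the triode region.
I_D = k_p [V_ov · V_SD − ½ V_SD²] = 0.569 × [0.77 × 0.5 − 0.5 × 0.5²] = 0.148 mA.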